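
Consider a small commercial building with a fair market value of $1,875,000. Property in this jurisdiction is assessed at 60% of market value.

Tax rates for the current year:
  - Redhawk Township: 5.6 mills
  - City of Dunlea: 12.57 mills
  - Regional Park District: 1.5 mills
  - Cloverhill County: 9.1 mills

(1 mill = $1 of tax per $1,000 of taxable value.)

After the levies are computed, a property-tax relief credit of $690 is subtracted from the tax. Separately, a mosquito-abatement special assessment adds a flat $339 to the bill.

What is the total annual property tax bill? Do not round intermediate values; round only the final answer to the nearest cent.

$32,015.25

Assessed value = $1,875,000 × 0.6 = $1,125,000
Redhawk Township: $1,125,000 × 0.0056 = $6,300
City of Dunlea: $1,125,000 × 0.01257 = $14,141.25
Regional Park District: $1,125,000 × 0.0015 = $1,687.5
Cloverhill County: $1,125,000 × 0.0091 = $10,237.5
Levies subtotal = $32,366.25
After credit = $32,366.25 − $690 = $31,676.25
Total = $31,676.25 + $339 = $32,015.25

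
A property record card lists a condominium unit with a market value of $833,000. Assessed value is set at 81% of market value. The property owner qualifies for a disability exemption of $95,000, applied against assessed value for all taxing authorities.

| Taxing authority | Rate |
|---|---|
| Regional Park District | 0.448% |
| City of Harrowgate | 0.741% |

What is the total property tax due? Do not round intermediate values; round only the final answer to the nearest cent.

Assessed value = $833,000 × 0.81 = $674,730
Taxable value = $674,730 − $95,000 = $579,730
Regional Park District: $579,730 × 0.00448 = $2,597.1904
City of Harrowgate: $579,730 × 0.00741 = $4,295.7993
Total = $2,597.1904 + $4,295.7993 = $6,892.9897

$6,892.99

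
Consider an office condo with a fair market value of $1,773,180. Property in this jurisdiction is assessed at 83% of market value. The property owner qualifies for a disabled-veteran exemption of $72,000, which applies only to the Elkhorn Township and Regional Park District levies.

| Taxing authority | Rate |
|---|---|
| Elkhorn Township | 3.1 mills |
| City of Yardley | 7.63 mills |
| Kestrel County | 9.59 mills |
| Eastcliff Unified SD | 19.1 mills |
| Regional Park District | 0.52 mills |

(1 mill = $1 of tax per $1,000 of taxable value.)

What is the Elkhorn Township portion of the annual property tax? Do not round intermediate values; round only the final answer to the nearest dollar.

Assessed value = $1,773,180 × 0.83 = $1,471,739.4
Elkhorn Township taxable value = $1,471,739.4 − $72,000 = $1,399,739.4
Elkhorn Township levy = $1,399,739.4 × 0.0031 = $4,339.19214

$4,339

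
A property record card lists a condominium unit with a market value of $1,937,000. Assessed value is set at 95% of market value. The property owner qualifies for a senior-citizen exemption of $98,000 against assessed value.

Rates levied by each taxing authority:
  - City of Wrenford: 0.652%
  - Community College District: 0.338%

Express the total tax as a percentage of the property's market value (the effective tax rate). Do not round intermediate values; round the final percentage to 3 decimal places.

Assessed value = $1,937,000 × 0.95 = $1,840,150
Taxable value = $1,840,150 − $98,000 = $1,742,150
City of Wrenford: $1,742,150 × 0.00652 = $11,358.818
Community College District: $1,742,150 × 0.00338 = $5,888.467
Total tax = $17,247.285
Effective rate = $17,247.285 ÷ $1,937,000 = 0.890% of market value

0.890%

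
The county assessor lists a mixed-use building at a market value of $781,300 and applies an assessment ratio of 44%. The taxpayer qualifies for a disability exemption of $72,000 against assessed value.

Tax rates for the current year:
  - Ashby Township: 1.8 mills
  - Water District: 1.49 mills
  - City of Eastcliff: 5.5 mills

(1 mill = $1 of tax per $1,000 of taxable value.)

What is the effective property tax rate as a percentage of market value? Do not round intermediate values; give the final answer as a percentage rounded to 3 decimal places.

0.306%

Assessed value = $781,300 × 0.44 = $343,772
Taxable value = $343,772 − $72,000 = $271,772
Ashby Township: $271,772 × 0.0018 = $489.1896
Water District: $271,772 × 0.00149 = $404.94028
City of Eastcliff: $271,772 × 0.0055 = $1,494.746
Total tax = $2,388.87588
Effective rate = $2,388.87588 ÷ $781,300 = 0.306% of market value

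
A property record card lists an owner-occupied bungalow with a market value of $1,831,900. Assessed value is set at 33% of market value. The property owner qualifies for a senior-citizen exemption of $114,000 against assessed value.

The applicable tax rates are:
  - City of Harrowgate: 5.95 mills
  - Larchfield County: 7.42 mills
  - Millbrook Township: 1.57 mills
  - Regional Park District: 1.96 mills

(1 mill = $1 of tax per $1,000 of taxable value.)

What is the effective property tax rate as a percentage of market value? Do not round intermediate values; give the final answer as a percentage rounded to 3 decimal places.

0.453%

Assessed value = $1,831,900 × 0.33 = $604,527
Taxable value = $604,527 − $114,000 = $490,527
City of Harrowgate: $490,527 × 0.00595 = $2,918.63565
Larchfield County: $490,527 × 0.00742 = $3,639.71034
Millbrook Township: $490,527 × 0.00157 = $770.12739
Regional Park District: $490,527 × 0.00196 = $961.43292
Total tax = $8,289.9063
Effective rate = $8,289.9063 ÷ $1,831,900 = 0.453% of market value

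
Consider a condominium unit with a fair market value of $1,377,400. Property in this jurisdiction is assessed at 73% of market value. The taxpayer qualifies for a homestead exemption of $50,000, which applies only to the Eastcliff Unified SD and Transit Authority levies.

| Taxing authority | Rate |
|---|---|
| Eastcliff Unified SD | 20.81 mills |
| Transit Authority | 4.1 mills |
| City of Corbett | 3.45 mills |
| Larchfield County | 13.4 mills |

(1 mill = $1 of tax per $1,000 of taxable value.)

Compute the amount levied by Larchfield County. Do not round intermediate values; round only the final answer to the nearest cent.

Assessed value = $1,377,400 × 0.73 = $1,005,502
Larchfield County taxable value = $1,005,502 (exemption does not apply)
Larchfield County levy = $1,005,502 × 0.0134 = $13,473.7268

$13,473.73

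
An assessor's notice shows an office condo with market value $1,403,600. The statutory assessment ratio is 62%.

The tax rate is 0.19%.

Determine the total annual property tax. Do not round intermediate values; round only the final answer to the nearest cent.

$1,653.44

Assessed value = $1,403,600 × 0.62 = $870,232
Tax = $870,232 × 0.0019 = $1,653.4408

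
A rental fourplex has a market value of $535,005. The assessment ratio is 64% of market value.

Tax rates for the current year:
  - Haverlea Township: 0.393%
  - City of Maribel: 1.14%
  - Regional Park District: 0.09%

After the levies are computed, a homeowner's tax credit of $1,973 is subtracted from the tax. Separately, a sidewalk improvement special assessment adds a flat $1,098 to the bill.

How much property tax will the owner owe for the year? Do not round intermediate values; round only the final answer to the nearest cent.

$4,682.20

Assessed value = $535,005 × 0.64 = $342,403.2
Haverlea Township: $342,403.2 × 0.00393 = $1,345.644576
City of Maribel: $342,403.2 × 0.0114 = $3,903.39648
Regional Park District: $342,403.2 × 0.0009 = $308.16288
Levies subtotal = $5,557.203936
After credit = $5,557.203936 − $1,973 = $3,584.203936
Total = $3,584.203936 + $1,098 = $4,682.203936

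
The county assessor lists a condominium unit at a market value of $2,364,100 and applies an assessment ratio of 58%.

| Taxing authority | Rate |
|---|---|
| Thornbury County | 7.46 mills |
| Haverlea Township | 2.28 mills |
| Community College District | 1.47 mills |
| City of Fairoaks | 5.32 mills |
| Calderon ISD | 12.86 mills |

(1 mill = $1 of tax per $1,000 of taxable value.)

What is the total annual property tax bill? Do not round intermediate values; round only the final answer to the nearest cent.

Assessed value = $2,364,100 × 0.58 = $1,371,178
Thornbury County: $1,371,178 × 0.00746 = $10,228.98788
Haverlea Township: $1,371,178 × 0.00228 = $3,126.28584
Community College District: $1,371,178 × 0.00147 = $2,015.63166
City of Fairoaks: $1,371,178 × 0.00532 = $7,294.66696
Calderon ISD: $1,371,178 × 0.01286 = $17,633.34908
Total = $10,228.98788 + $3,126.28584 + $2,015.63166 + $7,294.66696 + $17,633.34908 = $40,298.92142

$40,298.92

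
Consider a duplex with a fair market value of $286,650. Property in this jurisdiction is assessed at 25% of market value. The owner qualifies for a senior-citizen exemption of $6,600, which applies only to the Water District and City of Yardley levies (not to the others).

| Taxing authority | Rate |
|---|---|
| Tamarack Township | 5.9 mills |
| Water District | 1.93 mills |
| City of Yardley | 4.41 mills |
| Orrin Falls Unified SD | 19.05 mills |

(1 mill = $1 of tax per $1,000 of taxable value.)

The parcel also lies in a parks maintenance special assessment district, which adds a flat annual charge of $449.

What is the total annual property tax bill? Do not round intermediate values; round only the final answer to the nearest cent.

$2,649.48

Assessed value = $286,650 × 0.25 = $71,662.5
Tamarack Township: $71,662.5 × 0.0059 = $422.80875
Water District: ($71,662.5 − $6,600) × 0.00193 = $65,062.5 × 0.00193 = $125.570625
City of Yardley: ($71,662.5 − $6,600) × 0.00441 = $65,062.5 × 0.00441 = $286.925625
Orrin Falls Unified SD: $71,662.5 × 0.01905 = $1,365.170625
Levies subtotal = $2,200.475625
Total = $2,200.475625 + $449 = $2,649.475625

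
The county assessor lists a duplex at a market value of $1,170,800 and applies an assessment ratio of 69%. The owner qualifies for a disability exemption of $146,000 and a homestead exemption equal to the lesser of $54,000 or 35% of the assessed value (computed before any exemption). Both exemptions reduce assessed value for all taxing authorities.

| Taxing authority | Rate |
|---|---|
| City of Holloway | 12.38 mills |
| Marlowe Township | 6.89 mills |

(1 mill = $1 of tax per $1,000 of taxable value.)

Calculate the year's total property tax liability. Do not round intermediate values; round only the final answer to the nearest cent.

$11,713.31

Assessed value = $1,170,800 × 0.69 = $807,852
Homestead exemption = min($54,000, 35% × $807,852) = min($54,000, $282,748.2) = $54,000 (dollar cap binds)
Taxable value = $807,852 − $146,000 − $54,000 = $607,852
City of Holloway: $607,852 × 0.01238 = $7,525.20776
Marlowe Township: $607,852 × 0.00689 = $4,188.10028
Total = $11,713.30804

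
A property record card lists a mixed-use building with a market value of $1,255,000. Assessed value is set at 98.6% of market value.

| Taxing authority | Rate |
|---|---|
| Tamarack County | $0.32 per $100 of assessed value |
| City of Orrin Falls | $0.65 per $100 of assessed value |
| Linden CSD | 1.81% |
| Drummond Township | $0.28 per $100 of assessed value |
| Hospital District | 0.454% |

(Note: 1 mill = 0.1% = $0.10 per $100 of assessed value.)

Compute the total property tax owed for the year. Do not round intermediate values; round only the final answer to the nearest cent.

$43,483.29

Assessed value = $1,255,000 × 0.986 = $1,237,430
Tamarack County: $1,237,430 × 0.0032 = $3,959.776
City of Orrin Falls: $1,237,430 × 0.0065 = $8,043.295
Linden CSD: $1,237,430 × 0.0181 = $22,397.483
Drummond Township: $1,237,430 × 0.0028 = $3,464.804
Hospital District: $1,237,430 × 0.00454 = $5,617.9322
Total = $43,483.2902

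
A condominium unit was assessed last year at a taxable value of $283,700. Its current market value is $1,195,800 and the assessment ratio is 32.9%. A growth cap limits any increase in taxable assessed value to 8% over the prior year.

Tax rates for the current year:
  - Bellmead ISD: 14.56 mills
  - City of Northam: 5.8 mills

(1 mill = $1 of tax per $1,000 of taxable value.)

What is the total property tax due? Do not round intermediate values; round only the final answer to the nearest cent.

$6,238.22

Uncapped assessed value = $1,195,800 × 0.329 = $393,418.2
Cap limit = $283,700 × 1.08 = $306,396
Taxable assessed value = min($393,418.2, $306,396) = $306,396 (cap binds)
Bellmead ISD: $306,396 × 0.01456 = $4,461.12576
City of Northam: $306,396 × 0.0058 = $1,777.0968
Total = $6,238.22256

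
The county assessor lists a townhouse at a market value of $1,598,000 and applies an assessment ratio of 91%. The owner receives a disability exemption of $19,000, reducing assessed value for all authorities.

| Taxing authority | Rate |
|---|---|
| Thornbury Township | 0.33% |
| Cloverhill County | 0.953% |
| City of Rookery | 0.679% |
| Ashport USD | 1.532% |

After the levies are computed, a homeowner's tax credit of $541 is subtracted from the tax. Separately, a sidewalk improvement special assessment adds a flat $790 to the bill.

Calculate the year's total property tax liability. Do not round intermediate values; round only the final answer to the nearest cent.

$50,394.19

Assessed value = $1,598,000 × 0.91 = $1,454,180
Taxable value = $1,454,180 − $19,000 = $1,435,180
Thornbury Township: $1,435,180 × 0.0033 = $4,736.094
Cloverhill County: $1,435,180 × 0.00953 = $13,677.2654
City of Rookery: $1,435,180 × 0.00679 = $9,744.8722
Ashport USD: $1,435,180 × 0.01532 = $21,986.9576
Levies subtotal = $50,145.1892
After credit = $50,145.1892 − $541 = $49,604.1892
Total = $49,604.1892 + $790 = $50,394.1892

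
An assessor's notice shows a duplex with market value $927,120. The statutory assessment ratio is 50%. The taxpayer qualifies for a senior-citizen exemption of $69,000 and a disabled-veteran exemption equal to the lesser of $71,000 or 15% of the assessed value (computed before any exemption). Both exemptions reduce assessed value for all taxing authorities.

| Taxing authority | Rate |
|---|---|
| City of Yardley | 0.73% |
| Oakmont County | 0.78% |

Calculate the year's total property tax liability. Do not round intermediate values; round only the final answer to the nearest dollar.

$4,908

Assessed value = $927,120 × 0.5 = $463,560
Disabled-veteran exemption = min($71,000, 15% × $463,560) = min($71,000, $69,534) = $69,534 (percentage binds)
Taxable value = $463,560 − $69,000 − $69,534 = $325,026
City of Yardley: $325,026 × 0.0073 = $2,372.6898
Oakmont County: $325,026 × 0.0078 = $2,535.2028
Total = $4,907.8926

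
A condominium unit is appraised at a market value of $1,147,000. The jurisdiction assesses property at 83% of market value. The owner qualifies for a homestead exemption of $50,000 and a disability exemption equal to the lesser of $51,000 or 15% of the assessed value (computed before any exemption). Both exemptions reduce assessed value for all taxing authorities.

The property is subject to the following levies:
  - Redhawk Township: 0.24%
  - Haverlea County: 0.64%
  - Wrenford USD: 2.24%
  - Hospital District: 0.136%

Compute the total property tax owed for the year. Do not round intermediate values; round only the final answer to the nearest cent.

$27,708.89

Assessed value = $1,147,000 × 0.83 = $952,010
Disability exemption = min($51,000, 15% × $952,010) = min($51,000, $142,801.5) = $51,000 (dollar cap binds)
Taxable value = $952,010 − $50,000 − $51,000 = $851,010
Redhawk Township: $851,010 × 0.0024 = $2,042.424
Haverlea County: $851,010 × 0.0064 = $5,446.464
Wrenford USD: $851,010 × 0.0224 = $19,062.624
Hospital District: $851,010 × 0.00136 = $1,157.3736
Total = $27,708.8856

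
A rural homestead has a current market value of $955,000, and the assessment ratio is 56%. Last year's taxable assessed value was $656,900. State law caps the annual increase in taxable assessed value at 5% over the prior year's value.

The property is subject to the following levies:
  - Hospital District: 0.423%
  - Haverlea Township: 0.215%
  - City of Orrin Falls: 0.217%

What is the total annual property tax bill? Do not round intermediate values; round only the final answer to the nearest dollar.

$4,573

Uncapped assessed value = $955,000 × 0.56 = $534,800
Cap limit = $656,900 × 1.05 = $689,745
Taxable assessed value = min($534,800, $689,745) = $534,800 (cap does not bind)
Hospital District: $534,800 × 0.00423 = $2,262.204
Haverlea Township: $534,800 × 0.00215 = $1,149.82
City of Orrin Falls: $534,800 × 0.00217 = $1,160.516
Total = $4,572.54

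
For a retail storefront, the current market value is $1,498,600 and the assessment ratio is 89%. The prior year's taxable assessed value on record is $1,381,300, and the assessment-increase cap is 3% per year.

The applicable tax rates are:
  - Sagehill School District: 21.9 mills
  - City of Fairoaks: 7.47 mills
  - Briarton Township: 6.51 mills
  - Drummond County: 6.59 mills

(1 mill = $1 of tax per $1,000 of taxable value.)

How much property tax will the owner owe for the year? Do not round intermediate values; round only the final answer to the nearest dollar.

$56,645

Uncapped assessed value = $1,498,600 × 0.89 = $1,333,754
Cap limit = $1,381,300 × 1.03 = $1,422,739
Taxable assessed value = min($1,333,754, $1,422,739) = $1,333,754 (cap does not bind)
Sagehill School District: $1,333,754 × 0.0219 = $29,209.2126
City of Fairoaks: $1,333,754 × 0.00747 = $9,963.14238
Briarton Township: $1,333,754 × 0.00651 = $8,682.73854
Drummond County: $1,333,754 × 0.00659 = $8,789.43886
Total = $56,644.53238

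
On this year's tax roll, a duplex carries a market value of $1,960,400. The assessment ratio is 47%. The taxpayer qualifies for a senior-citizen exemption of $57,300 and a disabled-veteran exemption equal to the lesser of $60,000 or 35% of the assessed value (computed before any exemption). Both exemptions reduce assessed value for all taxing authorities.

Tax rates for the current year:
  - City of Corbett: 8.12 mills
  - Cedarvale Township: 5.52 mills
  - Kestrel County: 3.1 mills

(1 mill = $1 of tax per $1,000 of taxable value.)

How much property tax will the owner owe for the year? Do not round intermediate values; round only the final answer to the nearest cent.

$13,460.43

Assessed value = $1,960,400 × 0.47 = $921,388
Disabled-veteran exemption = min($60,000, 35% × $921,388) = min($60,000, $322,485.8) = $60,000 (dollar cap binds)
Taxable value = $921,388 − $57,300 − $60,000 = $804,088
City of Corbett: $804,088 × 0.00812 = $6,529.19456
Cedarvale Township: $804,088 × 0.00552 = $4,438.56576
Kestrel County: $804,088 × 0.0031 = $2,492.6728
Total = $13,460.43312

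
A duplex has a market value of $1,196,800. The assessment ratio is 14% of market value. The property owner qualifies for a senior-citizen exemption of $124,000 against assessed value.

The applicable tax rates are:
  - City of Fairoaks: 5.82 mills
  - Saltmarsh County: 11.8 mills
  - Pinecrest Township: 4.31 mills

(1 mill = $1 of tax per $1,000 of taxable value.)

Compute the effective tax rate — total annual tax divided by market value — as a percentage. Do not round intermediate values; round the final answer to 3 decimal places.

Assessed value = $1,196,800 × 0.14 = $167,552
Taxable value = $167,552 − $124,000 = $43,552
City of Fairoaks: $43,552 × 0.00582 = $253.47264
Saltmarsh County: $43,552 × 0.0118 = $513.9136
Pinecrest Township: $43,552 × 0.00431 = $187.70912
Total tax = $955.09536
Effective rate = $955.09536 ÷ $1,196,800 = 0.080% of market value

0.080%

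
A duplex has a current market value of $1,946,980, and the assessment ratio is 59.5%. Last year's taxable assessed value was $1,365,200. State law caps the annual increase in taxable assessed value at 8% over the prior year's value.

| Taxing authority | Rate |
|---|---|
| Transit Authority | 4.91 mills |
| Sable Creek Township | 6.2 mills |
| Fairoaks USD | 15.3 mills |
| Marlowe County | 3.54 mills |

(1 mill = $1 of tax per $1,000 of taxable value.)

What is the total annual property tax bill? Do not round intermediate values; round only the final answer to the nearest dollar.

Uncapped assessed value = $1,946,980 × 0.595 = $1,158,453.1
Cap limit = $1,365,200 × 1.08 = $1,474,416
Taxable assessed value = min($1,158,453.1, $1,474,416) = $1,158,453.1 (cap does not bind)
Transit Authority: $1,158,453.1 × 0.00491 = $5,688.004721
Sable Creek Township: $1,158,453.1 × 0.0062 = $7,182.40922
Fairoaks USD: $1,158,453.1 × 0.0153 = $17,724.33243
Marlowe County: $1,158,453.1 × 0.00354 = $4,100.923974
Total = $34,695.670345

$34,696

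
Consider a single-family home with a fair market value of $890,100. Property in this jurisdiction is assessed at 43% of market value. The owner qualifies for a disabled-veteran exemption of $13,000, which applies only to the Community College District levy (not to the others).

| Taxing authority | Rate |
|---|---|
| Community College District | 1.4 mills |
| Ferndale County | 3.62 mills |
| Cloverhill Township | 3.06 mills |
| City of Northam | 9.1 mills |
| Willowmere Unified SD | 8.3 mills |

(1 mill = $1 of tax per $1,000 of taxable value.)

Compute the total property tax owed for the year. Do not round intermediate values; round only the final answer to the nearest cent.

Assessed value = $890,100 × 0.43 = $382,743
Community College District: ($382,743 − $13,000) × 0.0014 = $369,743 × 0.0014 = $517.6402
Ferndale County: $382,743 × 0.00362 = $1,385.52966
Cloverhill Township: $382,743 × 0.00306 = $1,171.19358
City of Northam: $382,743 × 0.0091 = $3,482.9613
Willowmere Unified SD: $382,743 × 0.0083 = $3,176.7669
Total = $9,734.09164

$9,734.09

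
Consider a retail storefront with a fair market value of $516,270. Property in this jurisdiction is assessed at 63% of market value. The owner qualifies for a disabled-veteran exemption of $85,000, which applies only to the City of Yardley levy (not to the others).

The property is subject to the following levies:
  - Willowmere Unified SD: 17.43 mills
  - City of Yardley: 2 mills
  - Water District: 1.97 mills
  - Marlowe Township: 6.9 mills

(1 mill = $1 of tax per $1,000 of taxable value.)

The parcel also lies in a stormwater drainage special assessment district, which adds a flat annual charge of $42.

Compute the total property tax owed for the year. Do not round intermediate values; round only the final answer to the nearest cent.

$9,076.58

Assessed value = $516,270 × 0.63 = $325,250.1
Willowmere Unified SD: $325,250.1 × 0.01743 = $5,669.109243
City of Yardley: ($325,250.1 − $85,000) × 0.002 = $240,250.1 × 0.002 = $480.5002
Water District: $325,250.1 × 0.00197 = $640.742697
Marlowe Township: $325,250.1 × 0.0069 = $2,244.22569
Levies subtotal = $9,034.57783
Total = $9,034.57783 + $42 = $9,076.57783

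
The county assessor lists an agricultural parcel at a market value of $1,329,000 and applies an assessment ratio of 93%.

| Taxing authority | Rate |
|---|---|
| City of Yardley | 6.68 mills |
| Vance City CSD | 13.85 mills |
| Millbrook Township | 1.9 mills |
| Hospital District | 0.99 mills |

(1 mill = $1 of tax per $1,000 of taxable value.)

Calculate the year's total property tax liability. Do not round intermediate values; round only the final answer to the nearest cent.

$28,946.42

Assessed value = $1,329,000 × 0.93 = $1,235,970
City of Yardley: $1,235,970 × 0.00668 = $8,256.2796
Vance City CSD: $1,235,970 × 0.01385 = $17,118.1845
Millbrook Township: $1,235,970 × 0.0019 = $2,348.343
Hospital District: $1,235,970 × 0.00099 = $1,223.6103
Total = $8,256.2796 + $17,118.1845 + $2,348.343 + $1,223.6103 = $28,946.4174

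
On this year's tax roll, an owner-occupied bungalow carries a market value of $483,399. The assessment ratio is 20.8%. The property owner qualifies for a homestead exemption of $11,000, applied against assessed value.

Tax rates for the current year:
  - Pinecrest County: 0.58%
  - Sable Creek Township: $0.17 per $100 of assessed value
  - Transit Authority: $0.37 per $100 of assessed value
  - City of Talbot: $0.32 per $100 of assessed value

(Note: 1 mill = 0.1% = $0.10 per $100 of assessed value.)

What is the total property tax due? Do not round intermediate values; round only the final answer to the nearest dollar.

$1,289

Assessed value = $483,399 × 0.208 = $100,546.992
Taxable value = $100,546.992 − $11,000 = $89,546.992
Pinecrest County: $89,546.992 × 0.0058 = $519.3725536
Sable Creek Township: $89,546.992 × 0.0017 = $152.2298864
Transit Authority: $89,546.992 × 0.0037 = $331.3238704
City of Talbot: $89,546.992 × 0.0032 = $286.5503744
Total = $1,289.4766848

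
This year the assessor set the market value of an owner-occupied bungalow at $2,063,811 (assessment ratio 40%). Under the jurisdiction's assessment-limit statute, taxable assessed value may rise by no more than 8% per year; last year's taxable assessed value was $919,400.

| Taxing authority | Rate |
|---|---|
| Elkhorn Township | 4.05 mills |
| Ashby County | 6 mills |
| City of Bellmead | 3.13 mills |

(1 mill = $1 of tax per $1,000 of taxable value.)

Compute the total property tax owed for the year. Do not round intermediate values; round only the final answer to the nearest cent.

Uncapped assessed value = $2,063,811 × 0.4 = $825,524.4
Cap limit = $919,400 × 1.08 = $992,952
Taxable assessed value = min($825,524.4, $992,952) = $825,524.4 (cap does not bind)
Elkhorn Township: $825,524.4 × 0.00405 = $3,343.37382
Ashby County: $825,524.4 × 0.006 = $4,953.1464
City of Bellmead: $825,524.4 × 0.00313 = $2,583.891372
Total = $10,880.411592

$10,880.41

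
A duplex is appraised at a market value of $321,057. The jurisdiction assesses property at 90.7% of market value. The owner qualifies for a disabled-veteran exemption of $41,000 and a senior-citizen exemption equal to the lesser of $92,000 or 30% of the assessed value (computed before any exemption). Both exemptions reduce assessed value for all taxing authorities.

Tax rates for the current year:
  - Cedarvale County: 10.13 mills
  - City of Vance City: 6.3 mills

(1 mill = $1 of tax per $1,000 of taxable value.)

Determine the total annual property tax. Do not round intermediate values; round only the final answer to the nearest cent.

Assessed value = $321,057 × 0.907 = $291,198.699
Senior-citizen exemption = min($92,000, 30% × $291,198.699) = min($92,000, $87,359.6097) = $87,359.6097 (percentage binds)
Taxable value = $291,198.699 − $41,000 − $87,359.6097 = $162,839.0893
Cedarvale County: $162,839.0893 × 0.01013 = $1,649.559974609
City of Vance City: $162,839.0893 × 0.0063 = $1,025.88626259
Total = $2,675.446237199

$2,675.45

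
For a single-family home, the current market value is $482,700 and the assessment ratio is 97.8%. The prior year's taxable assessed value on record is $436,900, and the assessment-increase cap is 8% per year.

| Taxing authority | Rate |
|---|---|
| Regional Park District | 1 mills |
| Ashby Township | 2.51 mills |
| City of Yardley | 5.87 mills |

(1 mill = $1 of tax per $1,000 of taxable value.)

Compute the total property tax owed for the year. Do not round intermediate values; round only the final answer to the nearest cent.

$4,425.97

Uncapped assessed value = $482,700 × 0.978 = $472,080.6
Cap limit = $436,900 × 1.08 = $471,852
Taxable assessed value = min($472,080.6, $471,852) = $471,852 (cap binds)
Regional Park District: $471,852 × 0.001 = $471.852
Ashby Township: $471,852 × 0.00251 = $1,184.34852
City of Yardley: $471,852 × 0.00587 = $2,769.77124
Total = $4,425.97176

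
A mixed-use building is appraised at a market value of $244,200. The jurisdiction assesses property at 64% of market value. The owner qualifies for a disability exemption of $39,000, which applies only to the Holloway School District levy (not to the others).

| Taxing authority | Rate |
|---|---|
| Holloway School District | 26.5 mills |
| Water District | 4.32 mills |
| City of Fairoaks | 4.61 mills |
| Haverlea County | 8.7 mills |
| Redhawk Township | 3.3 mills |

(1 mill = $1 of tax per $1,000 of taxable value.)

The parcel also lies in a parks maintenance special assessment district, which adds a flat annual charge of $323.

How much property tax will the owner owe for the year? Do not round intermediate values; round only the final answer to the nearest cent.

$6,702.24

Assessed value = $244,200 × 0.64 = $156,288
Holloway School District: ($156,288 − $39,000) × 0.0265 = $117,288 × 0.0265 = $3,108.132
Water District: $156,288 × 0.00432 = $675.16416
City of Fairoaks: $156,288 × 0.00461 = $720.48768
Haverlea County: $156,288 × 0.0087 = $1,359.7056
Redhawk Township: $156,288 × 0.0033 = $515.7504
Levies subtotal = $6,379.23984
Total = $6,379.23984 + $323 = $6,702.23984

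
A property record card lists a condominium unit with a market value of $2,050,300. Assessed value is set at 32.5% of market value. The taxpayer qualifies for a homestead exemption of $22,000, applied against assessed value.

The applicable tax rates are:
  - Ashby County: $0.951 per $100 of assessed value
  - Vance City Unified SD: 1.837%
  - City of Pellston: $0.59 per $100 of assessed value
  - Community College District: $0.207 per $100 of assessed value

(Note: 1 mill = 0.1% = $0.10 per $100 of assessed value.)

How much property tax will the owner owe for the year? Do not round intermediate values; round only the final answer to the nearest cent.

Assessed value = $2,050,300 × 0.325 = $666,347.5
Taxable value = $666,347.5 − $22,000 = $644,347.5
Ashby County: $644,347.5 × 0.00951 = $6,127.744725
Vance City Unified SD: $644,347.5 × 0.01837 = $11,836.663575
City of Pellston: $644,347.5 × 0.0059 = $3,801.65025
Community College District: $644,347.5 × 0.00207 = $1,333.799325
Total = $23,099.857875

$23,099.86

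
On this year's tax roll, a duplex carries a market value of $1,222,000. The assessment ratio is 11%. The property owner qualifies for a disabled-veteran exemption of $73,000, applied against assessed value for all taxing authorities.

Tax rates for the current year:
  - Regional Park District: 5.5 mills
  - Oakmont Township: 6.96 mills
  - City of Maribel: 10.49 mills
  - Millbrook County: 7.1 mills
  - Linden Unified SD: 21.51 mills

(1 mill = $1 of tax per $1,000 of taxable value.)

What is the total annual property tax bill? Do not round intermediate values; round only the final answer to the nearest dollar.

Assessed value = $1,222,000 × 0.11 = $134,420
Taxable value = $134,420 − $73,000 = $61,420
Regional Park District: $61,420 × 0.0055 = $337.81
Oakmont Township: $61,420 × 0.00696 = $427.4832
City of Maribel: $61,420 × 0.01049 = $644.2958
Millbrook County: $61,420 × 0.0071 = $436.082
Linden Unified SD: $61,420 × 0.02151 = $1,321.1442
Total = $337.81 + $427.4832 + $644.2958 + $436.082 + $1,321.1442 = $3,166.8152

$3,167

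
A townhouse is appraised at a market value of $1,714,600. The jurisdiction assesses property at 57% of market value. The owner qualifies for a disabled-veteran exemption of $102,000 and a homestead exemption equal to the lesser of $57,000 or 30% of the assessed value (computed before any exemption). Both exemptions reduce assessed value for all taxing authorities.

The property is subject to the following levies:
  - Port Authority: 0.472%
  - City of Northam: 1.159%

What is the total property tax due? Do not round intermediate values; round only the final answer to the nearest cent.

Assessed value = $1,714,600 × 0.57 = $977,322
Homestead exemption = min($57,000, 30% × $977,322) = min($57,000, $293,196.6) = $57,000 (dollar cap binds)
Taxable value = $977,322 − $102,000 − $57,000 = $818,322
Port Authority: $818,322 × 0.00472 = $3,862.47984
City of Northam: $818,322 × 0.01159 = $9,484.35198
Total = $13,346.83182

$13,346.83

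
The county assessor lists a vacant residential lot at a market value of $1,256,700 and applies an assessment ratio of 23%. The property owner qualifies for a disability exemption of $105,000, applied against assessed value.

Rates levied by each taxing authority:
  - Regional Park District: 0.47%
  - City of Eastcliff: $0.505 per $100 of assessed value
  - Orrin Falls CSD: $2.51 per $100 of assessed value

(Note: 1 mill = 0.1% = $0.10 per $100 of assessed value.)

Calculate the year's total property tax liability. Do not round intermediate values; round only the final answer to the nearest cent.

Assessed value = $1,256,700 × 0.23 = $289,041
Taxable value = $289,041 − $105,000 = $184,041
Regional Park District: $184,041 × 0.0047 = $864.9927
City of Eastcliff: $184,041 × 0.00505 = $929.40705
Orrin Falls CSD: $184,041 × 0.0251 = $4,619.4291
Total = $6,413.82885

$6,413.83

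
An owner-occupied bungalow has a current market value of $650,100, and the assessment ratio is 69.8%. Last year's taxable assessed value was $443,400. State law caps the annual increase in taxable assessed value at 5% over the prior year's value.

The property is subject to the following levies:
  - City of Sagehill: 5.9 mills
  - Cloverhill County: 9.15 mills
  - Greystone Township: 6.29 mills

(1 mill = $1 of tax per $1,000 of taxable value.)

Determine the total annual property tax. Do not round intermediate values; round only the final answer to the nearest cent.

$9,683.45

Uncapped assessed value = $650,100 × 0.698 = $453,769.8
Cap limit = $443,400 × 1.05 = $465,570
Taxable assessed value = min($453,769.8, $465,570) = $453,769.8 (cap does not bind)
City of Sagehill: $453,769.8 × 0.0059 = $2,677.24182
Cloverhill County: $453,769.8 × 0.00915 = $4,151.99367
Greystone Township: $453,769.8 × 0.00629 = $2,854.212042
Total = $9,683.447532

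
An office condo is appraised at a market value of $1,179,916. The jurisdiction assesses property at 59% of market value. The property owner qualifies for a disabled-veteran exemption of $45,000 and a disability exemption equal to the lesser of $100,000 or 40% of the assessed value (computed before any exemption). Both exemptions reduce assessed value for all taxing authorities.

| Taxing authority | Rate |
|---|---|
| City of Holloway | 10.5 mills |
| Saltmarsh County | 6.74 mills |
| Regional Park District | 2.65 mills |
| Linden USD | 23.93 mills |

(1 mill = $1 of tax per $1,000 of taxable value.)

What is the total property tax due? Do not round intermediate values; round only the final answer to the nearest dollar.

$24,151

Assessed value = $1,179,916 × 0.59 = $696,150.44
Disability exemption = min($100,000, 40% × $696,150.44) = min($100,000, $278,460.176) = $100,000 (dollar cap binds)
Taxable value = $696,150.44 − $45,000 − $100,000 = $551,150.44
City of Holloway: $551,150.44 × 0.0105 = $5,787.07962
Saltmarsh County: $551,150.44 × 0.00674 = $3,714.7539656
Regional Park District: $551,150.44 × 0.00265 = $1,460.548666
Linden USD: $551,150.44 × 0.02393 = $13,189.0300292
Total = $24,151.4122808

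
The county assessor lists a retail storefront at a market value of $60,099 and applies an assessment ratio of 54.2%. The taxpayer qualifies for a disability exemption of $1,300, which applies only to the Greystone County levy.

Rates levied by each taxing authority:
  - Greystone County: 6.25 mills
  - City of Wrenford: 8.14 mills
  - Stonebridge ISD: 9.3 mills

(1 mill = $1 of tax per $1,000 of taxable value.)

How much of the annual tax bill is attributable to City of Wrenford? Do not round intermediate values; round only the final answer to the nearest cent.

$265.15

Assessed value = $60,099 × 0.542 = $32,573.658
City of Wrenford taxable value = $32,573.658 (exemption does not apply)
City of Wrenford levy = $32,573.658 × 0.00814 = $265.14957612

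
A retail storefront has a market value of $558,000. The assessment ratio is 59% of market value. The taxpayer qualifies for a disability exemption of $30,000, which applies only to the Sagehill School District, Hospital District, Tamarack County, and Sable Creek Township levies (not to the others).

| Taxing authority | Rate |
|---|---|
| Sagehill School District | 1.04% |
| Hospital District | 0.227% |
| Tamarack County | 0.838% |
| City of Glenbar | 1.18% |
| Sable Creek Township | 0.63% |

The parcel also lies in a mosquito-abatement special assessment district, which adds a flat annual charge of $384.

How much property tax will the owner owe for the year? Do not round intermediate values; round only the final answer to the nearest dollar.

Assessed value = $558,000 × 0.59 = $329,220
Sagehill School District: ($329,220 − $30,000) × 0.0104 = $299,220 × 0.0104 = $3,111.888
Hospital District: ($329,220 − $30,000) × 0.00227 = $299,220 × 0.00227 = $679.2294
Tamarack County: ($329,220 − $30,000) × 0.00838 = $299,220 × 0.00838 = $2,507.4636
City of Glenbar: $329,220 × 0.0118 = $3,884.796
Sable Creek Township: ($329,220 − $30,000) × 0.0063 = $299,220 × 0.0063 = $1,885.086
Levies subtotal = $12,068.463
Total = $12,068.463 + $384 = $12,452.463

$12,452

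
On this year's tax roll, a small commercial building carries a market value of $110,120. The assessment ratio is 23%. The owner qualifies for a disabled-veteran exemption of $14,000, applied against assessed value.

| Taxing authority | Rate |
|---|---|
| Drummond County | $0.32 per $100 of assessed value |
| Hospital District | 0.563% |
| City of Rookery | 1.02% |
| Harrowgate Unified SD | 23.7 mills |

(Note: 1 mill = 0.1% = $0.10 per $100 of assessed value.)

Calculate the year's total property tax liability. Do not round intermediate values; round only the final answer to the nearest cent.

Assessed value = $110,120 × 0.23 = $25,327.6
Taxable value = $25,327.6 − $14,000 = $11,327.6
Drummond County: $11,327.6 × 0.0032 = $36.24832
Hospital District: $11,327.6 × 0.00563 = $63.774388
City of Rookery: $11,327.6 × 0.0102 = $115.54152
Harrowgate Unified SD: $11,327.6 × 0.0237 = $268.46412
Total = $484.028348

$484.03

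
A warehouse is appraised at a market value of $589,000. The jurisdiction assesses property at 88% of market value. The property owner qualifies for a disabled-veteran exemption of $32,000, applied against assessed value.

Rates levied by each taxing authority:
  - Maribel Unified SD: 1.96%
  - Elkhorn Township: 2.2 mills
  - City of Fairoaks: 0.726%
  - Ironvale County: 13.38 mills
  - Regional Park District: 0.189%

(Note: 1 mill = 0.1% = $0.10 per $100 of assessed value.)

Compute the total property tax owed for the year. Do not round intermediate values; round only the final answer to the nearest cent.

Assessed value = $589,000 × 0.88 = $518,320
Taxable value = $518,320 − $32,000 = $486,320
Maribel Unified SD: $486,320 × 0.0196 = $9,531.872
Elkhorn Township: $486,320 × 0.0022 = $1,069.904
City of Fairoaks: $486,320 × 0.00726 = $3,530.6832
Ironvale County: $486,320 × 0.01338 = $6,506.9616
Regional Park District: $486,320 × 0.00189 = $919.1448
Total = $21,558.5656

$21,558.57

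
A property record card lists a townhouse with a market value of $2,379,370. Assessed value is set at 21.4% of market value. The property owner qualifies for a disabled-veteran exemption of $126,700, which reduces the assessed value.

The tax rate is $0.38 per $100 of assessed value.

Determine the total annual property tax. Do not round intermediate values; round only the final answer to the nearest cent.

Assessed value = $2,379,370 × 0.214 = $509,185.18
Taxable value = $509,185.18 − $126,700 = $382,485.18
Tax = $382,485.18 × 0.0038 = $1,453.443684

$1,453.44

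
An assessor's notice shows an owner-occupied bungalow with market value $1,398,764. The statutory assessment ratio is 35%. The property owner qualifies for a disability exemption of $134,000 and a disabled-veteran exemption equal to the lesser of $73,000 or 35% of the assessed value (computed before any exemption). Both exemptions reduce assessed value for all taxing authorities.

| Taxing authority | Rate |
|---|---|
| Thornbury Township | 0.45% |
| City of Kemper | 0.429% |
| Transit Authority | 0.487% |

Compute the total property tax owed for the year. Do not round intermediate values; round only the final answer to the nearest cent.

Assessed value = $1,398,764 × 0.35 = $489,567.4
Disabled-veteran exemption = min($73,000, 35% × $489,567.4) = min($73,000, $171,348.59) = $73,000 (dollar cap binds)
Taxable value = $489,567.4 − $134,000 − $73,000 = $282,567.4
Thornbury Township: $282,567.4 × 0.0045 = $1,271.5533
City of Kemper: $282,567.4 × 0.00429 = $1,212.214146
Transit Authority: $282,567.4 × 0.00487 = $1,376.103238
Total = $3,859.870684

$3,859.87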